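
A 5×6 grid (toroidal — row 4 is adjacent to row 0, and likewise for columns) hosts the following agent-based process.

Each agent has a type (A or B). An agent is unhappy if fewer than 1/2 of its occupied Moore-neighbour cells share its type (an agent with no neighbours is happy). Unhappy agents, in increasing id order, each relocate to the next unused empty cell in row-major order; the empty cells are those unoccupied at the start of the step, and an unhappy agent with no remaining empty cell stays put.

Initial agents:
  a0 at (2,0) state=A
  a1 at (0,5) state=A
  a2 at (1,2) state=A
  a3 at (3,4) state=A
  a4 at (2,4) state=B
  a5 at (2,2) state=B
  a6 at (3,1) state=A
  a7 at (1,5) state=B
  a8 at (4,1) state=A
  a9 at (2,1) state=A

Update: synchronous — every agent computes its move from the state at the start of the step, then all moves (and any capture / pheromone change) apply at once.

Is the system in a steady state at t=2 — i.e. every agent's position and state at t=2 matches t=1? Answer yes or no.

no

t=1: a0@(2,0):A a1@(0,0):A a2@(1,2):A a3@(0,1):A a4@(2,4):B a5@(0,2):B a6@(3,1):A a7@(0,3):B a8@(4,1):A a9@(2,1):A
t=2: a0@(2,0):A a1@(0,0):A a2@(1,2):A a3@(0,1):A a4@(2,4):B a5@(0,4):B a6@(3,1):A a7@(0,3):B a8@(4,1):A a9@(2,1):A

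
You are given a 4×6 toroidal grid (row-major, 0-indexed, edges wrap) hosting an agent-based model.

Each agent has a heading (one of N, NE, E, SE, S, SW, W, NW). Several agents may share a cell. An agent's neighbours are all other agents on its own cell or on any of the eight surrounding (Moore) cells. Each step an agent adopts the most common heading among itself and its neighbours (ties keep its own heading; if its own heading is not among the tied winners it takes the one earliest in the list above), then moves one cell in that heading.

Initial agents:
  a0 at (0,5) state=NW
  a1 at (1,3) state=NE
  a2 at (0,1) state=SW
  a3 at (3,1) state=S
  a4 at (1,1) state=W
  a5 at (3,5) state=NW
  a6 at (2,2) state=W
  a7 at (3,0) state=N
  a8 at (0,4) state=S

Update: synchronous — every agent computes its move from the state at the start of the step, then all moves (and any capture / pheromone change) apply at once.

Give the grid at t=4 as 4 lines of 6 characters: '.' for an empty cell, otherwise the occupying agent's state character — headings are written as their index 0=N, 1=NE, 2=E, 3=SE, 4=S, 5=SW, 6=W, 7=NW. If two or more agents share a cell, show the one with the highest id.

t=1: a0@(3,4):NW a1@(0,4):NE a2@(1,0):SW a3@(0,1):S a4@(1,0):W a5@(2,4):NW a6@(2,1):W a7@(2,5):NW a8@(3,3):NW
t=2: a0@(2,3):NW a1@(3,3):NW a2@(1,5):W a3@(1,1):S a4@(1,5):W a5@(1,3):NW a6@(2,0):W a7@(1,4):NW a8@(2,2):NW
t=3: a0@(1,2):NW a1@(2,2):NW a2@(1,4):W a3@(2,1):S a4@(1,4):W a5@(0,2):NW a6@(2,5):W a7@(0,3):NW a8@(1,1):NW
t=4: a0@(0,1):NW a1@(1,1):NW a2@(1,3):W a3@(1,0):NW a4@(1,3):W a5@(3,1):NW a6@(2,4):W a7@(3,2):NW a8@(0,0):NW

77....
77.6..
....6.
.77...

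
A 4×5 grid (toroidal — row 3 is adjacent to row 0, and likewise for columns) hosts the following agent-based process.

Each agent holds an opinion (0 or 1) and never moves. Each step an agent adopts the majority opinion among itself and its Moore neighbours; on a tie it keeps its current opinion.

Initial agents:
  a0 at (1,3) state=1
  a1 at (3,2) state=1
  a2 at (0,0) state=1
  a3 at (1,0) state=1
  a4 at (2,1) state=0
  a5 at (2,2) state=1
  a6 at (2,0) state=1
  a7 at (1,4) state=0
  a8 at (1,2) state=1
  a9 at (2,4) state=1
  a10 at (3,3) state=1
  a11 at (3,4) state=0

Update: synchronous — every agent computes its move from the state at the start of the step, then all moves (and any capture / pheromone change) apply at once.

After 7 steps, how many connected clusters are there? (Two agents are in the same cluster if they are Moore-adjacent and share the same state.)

1

t=1: a0@(1,3):1 a1@(3,2):1 a2@(0,0):1 a3@(1,0):1 a4@(2,1):1 a5@(2,2):1 a6@(2,0):1 a7@(1,4):1 a8@(1,2):1 a9@(2,4):1 a10@(3,3):1 a11@(3,4):1
t=2: (unchanged — steady state)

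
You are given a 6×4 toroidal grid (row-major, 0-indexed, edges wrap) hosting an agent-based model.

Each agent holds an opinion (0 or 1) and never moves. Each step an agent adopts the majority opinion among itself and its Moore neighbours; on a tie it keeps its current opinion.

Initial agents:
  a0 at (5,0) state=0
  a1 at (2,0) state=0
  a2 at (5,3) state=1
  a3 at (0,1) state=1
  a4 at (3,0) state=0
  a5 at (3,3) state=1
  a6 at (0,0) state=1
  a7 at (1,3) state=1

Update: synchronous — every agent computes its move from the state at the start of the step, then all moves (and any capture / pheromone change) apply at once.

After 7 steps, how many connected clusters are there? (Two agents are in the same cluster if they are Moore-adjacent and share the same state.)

2

t=1: a0@(5,0):1 a1@(2,0):0 a2@(5,3):1 a3@(0,1):1 a4@(3,0):0 a5@(3,3):0 a6@(0,0):1 a7@(1,3):1
t=2: (unchanged — steady state)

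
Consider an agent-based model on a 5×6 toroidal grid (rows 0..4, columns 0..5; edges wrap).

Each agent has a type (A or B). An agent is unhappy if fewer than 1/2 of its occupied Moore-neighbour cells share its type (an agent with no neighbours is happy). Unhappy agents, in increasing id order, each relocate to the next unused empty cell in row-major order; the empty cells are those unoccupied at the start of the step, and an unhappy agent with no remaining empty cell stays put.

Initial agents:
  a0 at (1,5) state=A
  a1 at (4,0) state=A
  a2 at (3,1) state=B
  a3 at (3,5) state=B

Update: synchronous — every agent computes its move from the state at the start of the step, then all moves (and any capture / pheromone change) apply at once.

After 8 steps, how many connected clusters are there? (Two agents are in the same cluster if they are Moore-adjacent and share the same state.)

t=1: a0@(1,5):A a1@(0,0):A a2@(0,1):B a3@(0,2):B
t=2: (unchanged — steady state)

2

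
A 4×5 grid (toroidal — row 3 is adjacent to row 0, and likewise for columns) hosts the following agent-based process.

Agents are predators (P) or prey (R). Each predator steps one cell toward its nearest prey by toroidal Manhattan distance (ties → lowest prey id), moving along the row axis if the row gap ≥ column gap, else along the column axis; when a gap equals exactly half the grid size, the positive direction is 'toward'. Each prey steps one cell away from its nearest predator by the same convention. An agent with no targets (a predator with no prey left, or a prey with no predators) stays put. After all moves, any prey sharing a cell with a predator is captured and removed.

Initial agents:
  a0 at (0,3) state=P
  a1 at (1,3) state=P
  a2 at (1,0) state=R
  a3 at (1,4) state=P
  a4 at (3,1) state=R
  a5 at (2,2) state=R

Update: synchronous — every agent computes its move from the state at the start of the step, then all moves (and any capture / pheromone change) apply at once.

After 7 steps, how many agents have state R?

2

t=1: a0@(0,4):P a1@(1,4):P a2@(1,1):R a3@(1,0):P a4@(3,0):R a5@(3,2):R
t=2: a0@(3,4):P a1@(1,0):P a2@(1,2):R a3@(1,1):P a4@(2,0):R a5@(3,1):R
t=3: a0@(2,4):P a1@(2,0):P a2@(1,3):R a3@(1,2):P a4@(3,0):R a5@(3,2):R
t=4: a0@(1,4):P a1@(3,0):P a3@(1,3):P a4@(0,0):R a5@(2,2):R
t=5: a0@(0,4):P a1@(0,0):P a3@(2,3):P a4@(1,0):R a5@(3,2):R
t=6: a0@(1,4):P a1@(1,0):P a3@(3,3):P a4@(2,0):R a5@(0,2):R
t=7: a0@(2,4):P a1@(2,0):P a3@(0,3):P a4@(3,0):R a5@(1,2):R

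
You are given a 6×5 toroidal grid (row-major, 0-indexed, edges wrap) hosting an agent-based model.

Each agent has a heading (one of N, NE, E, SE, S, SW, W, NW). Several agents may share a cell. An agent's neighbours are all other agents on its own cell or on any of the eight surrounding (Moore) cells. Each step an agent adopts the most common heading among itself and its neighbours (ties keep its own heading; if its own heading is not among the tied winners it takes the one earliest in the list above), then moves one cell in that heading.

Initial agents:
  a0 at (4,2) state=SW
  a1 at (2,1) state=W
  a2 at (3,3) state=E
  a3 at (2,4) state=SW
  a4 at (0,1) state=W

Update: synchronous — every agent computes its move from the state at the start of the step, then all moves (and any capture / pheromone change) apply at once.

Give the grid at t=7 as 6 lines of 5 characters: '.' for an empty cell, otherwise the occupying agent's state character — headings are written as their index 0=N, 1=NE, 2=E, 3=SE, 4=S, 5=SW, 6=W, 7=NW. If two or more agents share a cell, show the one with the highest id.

t=1: a0@(5,1):SW a1@(2,0):W a2@(4,2):SW a3@(3,3):SW a4@(0,0):W
t=2: a0@(0,0):SW a1@(2,4):W a2@(5,1):SW a3@(4,2):SW a4@(0,4):W
t=3: a0@(1,4):SW a1@(2,3):W a2@(0,0):SW a3@(5,1):SW a4@(0,3):W
t=4: a0@(2,3):SW a1@(2,2):W a2@(1,4):SW a3@(0,0):SW a4@(0,2):W
t=5: a0@(3,2):SW a1@(2,1):W a2@(2,3):SW a3@(1,4):SW a4@(0,1):W
t=6: a0@(4,1):SW a1@(2,0):W a2@(3,2):SW a3@(2,3):SW a4@(0,0):W
t=7: a0@(5,0):SW a1@(2,4):W a2@(4,1):SW a3@(3,2):SW a4@(0,4):W

....6
.....
....6
..5..
.5...
5....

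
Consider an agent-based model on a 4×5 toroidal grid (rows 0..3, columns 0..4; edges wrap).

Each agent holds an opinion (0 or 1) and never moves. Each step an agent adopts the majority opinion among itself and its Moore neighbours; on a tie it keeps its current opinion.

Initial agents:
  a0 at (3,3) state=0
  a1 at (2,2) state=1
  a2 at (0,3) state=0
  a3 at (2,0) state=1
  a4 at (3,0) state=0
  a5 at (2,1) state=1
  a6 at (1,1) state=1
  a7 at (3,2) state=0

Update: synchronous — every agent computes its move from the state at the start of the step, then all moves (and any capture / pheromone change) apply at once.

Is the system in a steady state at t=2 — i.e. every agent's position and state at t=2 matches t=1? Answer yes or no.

yes

t=1: a0@(3,3):0 a1@(2,2):1 a2@(0,3):0 a3@(2,0):1 a4@(3,0):1 a5@(2,1):1 a6@(1,1):1 a7@(3,2):0
t=2: (unchanged — steady state)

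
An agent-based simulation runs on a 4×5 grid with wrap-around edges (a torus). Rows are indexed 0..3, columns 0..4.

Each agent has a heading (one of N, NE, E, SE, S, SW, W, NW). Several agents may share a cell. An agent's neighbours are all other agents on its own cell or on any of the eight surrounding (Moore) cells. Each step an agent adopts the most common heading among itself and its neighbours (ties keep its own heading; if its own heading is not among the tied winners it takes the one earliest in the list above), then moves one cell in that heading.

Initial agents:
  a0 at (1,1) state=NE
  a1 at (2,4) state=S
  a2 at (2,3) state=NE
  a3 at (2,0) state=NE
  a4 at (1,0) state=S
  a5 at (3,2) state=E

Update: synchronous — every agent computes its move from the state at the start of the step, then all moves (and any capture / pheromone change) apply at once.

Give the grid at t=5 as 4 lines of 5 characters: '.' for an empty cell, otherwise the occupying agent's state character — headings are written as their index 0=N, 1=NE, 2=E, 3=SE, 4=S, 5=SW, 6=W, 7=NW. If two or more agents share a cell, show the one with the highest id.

.11..
.....
4....
4...4

t=1: a0@(0,2):NE a1@(3,4):S a2@(1,4):NE a3@(1,1):NE a4@(2,0):S a5@(3,3):E
t=2: a0@(3,3):NE a1@(0,4):S a2@(0,0):NE a3@(0,2):NE a4@(3,0):S a5@(3,4):E
t=3: a0@(2,4):NE a1@(1,4):S a2@(1,0):S a3@(3,3):NE a4@(0,0):S a5@(2,0):NE
t=4: a0@(1,0):NE a1@(2,4):S a2@(2,0):S a3@(2,4):NE a4@(1,0):S a5@(1,1):NE
t=5: a0@(0,1):NE a1@(3,4):S a2@(3,0):S a3@(3,4):S a4@(2,0):S a5@(0,2):NE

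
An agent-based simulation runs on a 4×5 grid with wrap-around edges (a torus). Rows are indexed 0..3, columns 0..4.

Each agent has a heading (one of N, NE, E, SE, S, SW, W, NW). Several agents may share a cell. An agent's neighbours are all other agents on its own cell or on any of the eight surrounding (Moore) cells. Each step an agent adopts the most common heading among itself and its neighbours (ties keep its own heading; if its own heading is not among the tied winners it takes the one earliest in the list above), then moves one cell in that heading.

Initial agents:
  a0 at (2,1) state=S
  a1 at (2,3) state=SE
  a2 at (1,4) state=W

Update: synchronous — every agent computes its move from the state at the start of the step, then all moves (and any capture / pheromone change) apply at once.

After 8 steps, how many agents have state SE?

1

t=1: a0@(3,1):S a1@(3,4):SE a2@(1,3):W
t=2: a0@(0,1):S a1@(0,0):SE a2@(1,2):W
t=3: a0@(1,1):S a1@(1,1):SE a2@(1,1):W
t=4: a0@(2,1):S a1@(2,2):SE a2@(1,0):W
t=5: a0@(3,1):S a1@(3,3):SE a2@(1,4):W
t=6: a0@(0,1):S a1@(0,4):SE a2@(1,3):W
t=7: a0@(1,1):S a1@(1,0):SE a2@(1,2):W
t=8: a0@(2,1):S a1@(2,1):SE a2@(1,1):W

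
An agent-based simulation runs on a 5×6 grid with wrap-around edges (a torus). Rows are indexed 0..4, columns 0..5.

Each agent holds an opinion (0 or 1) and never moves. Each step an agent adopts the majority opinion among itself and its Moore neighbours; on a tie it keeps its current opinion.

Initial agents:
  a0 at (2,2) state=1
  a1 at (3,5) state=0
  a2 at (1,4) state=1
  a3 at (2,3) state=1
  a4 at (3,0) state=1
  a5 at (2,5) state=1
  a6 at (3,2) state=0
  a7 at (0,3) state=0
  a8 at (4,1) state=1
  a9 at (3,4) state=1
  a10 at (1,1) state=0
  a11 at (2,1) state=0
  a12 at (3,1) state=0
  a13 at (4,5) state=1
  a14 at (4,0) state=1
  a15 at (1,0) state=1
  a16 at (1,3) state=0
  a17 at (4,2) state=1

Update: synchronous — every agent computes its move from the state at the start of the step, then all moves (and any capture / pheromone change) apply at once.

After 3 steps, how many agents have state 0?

t=1: a0@(2,2):0 a1@(3,5):1 a2@(1,4):1 a3@(2,3):1 a4@(3,0):1 a5@(2,5):1 a6@(3,2):1 a7@(0,3):0 a8@(4,1):1 a9@(3,4):1 a10@(1,1):0 a11@(2,1):0 a12@(3,1):1 a13@(4,5):1 a14@(4,0):1 a15@(1,0):1 a16@(1,3):1 a17@(4,2):0
t=2: a0@(2,2):1 a1@(3,5):1 a2@(1,4):1 a3@(2,3):1 a4@(3,0):1 a5@(2,5):1 a6@(3,2):1 a7@(0,3):0 a8@(4,1):1 a9@(3,4):1 a10@(1,1):0 a11@(2,1):1 a12@(3,1):1 a13@(4,5):1 a14@(4,0):1 a15@(1,0):1 a16@(1,3):1 a17@(4,2):1
t=3: a0@(2,2):1 a1@(3,5):1 a2@(1,4):1 a3@(2,3):1 a4@(3,0):1 a5@(2,5):1 a6@(3,2):1 a7@(0,3):1 a8@(4,1):1 a9@(3,4):1 a10@(1,1):1 a11@(2,1):1 a12@(3,1):1 a13@(4,5):1 a14@(4,0):1 a15@(1,0):1 a16@(1,3):1 a17@(4,2):1

0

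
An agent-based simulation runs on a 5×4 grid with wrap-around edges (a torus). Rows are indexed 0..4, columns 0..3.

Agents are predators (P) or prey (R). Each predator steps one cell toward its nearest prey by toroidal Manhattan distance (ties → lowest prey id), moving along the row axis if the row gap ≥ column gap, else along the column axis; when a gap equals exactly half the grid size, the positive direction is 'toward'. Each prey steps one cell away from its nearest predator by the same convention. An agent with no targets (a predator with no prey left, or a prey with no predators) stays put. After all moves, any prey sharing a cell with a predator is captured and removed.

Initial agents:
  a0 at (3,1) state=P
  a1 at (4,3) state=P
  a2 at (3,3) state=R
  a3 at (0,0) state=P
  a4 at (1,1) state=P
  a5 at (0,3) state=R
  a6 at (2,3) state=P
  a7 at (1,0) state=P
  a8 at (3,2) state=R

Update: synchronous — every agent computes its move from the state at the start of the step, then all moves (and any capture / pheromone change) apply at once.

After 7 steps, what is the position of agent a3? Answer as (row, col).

(1, 3)

t=1: a0@(3,2):P a1@(3,3):P a2@(2,3):R a3@(0,3):P a4@(1,2):P a5@(1,3):R a6@(3,3):P a7@(0,0):P
t=2: a0@(2,2):P a1@(2,3):P a3@(1,3):P a4@(1,3):P a6@(2,3):P a7@(1,0):P
t=3: (unchanged — steady state)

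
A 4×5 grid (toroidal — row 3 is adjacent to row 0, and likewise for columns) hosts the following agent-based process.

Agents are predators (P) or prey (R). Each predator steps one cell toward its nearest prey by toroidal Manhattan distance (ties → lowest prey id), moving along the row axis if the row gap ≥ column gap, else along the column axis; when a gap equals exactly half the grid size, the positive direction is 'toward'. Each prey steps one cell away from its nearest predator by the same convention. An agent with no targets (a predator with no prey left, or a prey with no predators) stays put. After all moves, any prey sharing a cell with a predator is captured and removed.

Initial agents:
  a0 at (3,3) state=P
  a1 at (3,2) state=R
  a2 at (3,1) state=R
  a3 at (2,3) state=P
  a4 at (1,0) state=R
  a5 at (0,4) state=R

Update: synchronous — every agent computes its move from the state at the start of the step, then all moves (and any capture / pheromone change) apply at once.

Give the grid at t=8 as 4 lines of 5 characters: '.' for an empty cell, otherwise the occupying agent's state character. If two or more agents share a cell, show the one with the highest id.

.R.R.
.....
.....
PP.RR

t=1: a0@(3,2):P a1@(3,1):R a2@(3,0):R a3@(3,3):P a4@(1,1):R a5@(1,4):R
t=2: a0@(3,1):P a1@(3,0):R a2@(3,4):R a3@(3,2):P a4@(0,1):R a5@(0,4):R
t=3: a0@(3,0):P a1@(3,4):R a2@(3,3):R a3@(3,1):P a4@(1,1):R a5@(0,3):R
t=4: a0@(3,4):P a1@(3,3):R a2@(3,2):R a3@(3,0):P a4@(0,1):R a5@(0,2):R
t=5: a0@(3,3):P a1@(3,2):R a2@(3,1):R a3@(3,4):P a4@(1,1):R a5@(0,1):R
t=6: a0@(3,2):P a1@(3,1):R a2@(3,0):R a3@(3,3):P a4@(0,1):R a5@(0,0):R
t=7: a0@(3,1):P a1@(3,0):R a2@(3,4):R a3@(3,2):P a4@(1,1):R a5@(0,4):R
t=8: a0@(3,0):P a1@(3,4):R a2@(3,3):R a3@(3,1):P a4@(0,1):R a5@(0,3):R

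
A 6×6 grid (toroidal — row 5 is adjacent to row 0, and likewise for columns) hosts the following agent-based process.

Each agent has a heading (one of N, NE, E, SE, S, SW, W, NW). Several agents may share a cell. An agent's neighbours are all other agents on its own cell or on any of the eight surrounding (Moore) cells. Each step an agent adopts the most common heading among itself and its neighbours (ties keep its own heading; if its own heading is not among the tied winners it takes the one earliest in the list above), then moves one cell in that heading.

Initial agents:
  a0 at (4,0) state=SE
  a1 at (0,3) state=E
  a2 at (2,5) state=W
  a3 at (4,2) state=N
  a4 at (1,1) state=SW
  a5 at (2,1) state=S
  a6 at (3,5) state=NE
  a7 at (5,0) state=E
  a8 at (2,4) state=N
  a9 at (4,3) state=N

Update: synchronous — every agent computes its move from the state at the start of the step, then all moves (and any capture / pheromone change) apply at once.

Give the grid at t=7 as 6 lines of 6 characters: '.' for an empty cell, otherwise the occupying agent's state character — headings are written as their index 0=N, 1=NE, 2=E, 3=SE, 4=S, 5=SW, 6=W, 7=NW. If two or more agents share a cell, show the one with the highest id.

....0.
...000
..0.0.
.000..
......
......

t=1: a0@(5,1):SE a1@(0,4):E a2@(2,4):W a3@(3,2):N a4@(2,0):SW a5@(3,1):S a6@(2,0):NE a7@(5,1):E a8@(1,4):N a9@(3,3):N
t=2: a0@(0,2):SE a1@(0,5):E a2@(1,4):N a3@(2,2):N a4@(3,5):SW a5@(4,1):S a6@(1,1):NE a7@(5,2):E a8@(0,4):N a9@(2,3):N
t=3: a0@(1,3):SE a1@(5,5):N a2@(0,4):N a3@(1,2):N a4@(4,4):SW a5@(5,1):S a6@(0,2):NE a7@(5,3):E a8@(5,4):N a9@(1,3):N
t=4: a0@(0,3):N a1@(4,5):N a2@(5,4):N a3@(0,2):N a4@(3,4):N a5@(0,1):S a6@(5,2):N a7@(4,3):N a8@(4,4):N a9@(0,3):N
t=5: a0@(5,3):N a1@(3,5):N a2@(4,4):N a3@(5,2):N a4@(2,4):N a5@(5,1):N a6@(4,2):N a7@(3,3):N a8@(3,4):N a9@(5,3):N
t=6: a0@(4,3):N a1@(2,5):N a2@(3,4):N a3@(4,2):N a4@(1,4):N a5@(4,1):N a6@(3,2):N a7@(2,3):N a8@(2,4):N a9@(4,3):N
t=7: a0@(3,3):N a1@(1,5):N a2@(2,4):N a3@(3,2):N a4@(0,4):N a5@(3,1):N a6@(2,2):N a7@(1,3):N a8@(1,4):N a9@(3,3):N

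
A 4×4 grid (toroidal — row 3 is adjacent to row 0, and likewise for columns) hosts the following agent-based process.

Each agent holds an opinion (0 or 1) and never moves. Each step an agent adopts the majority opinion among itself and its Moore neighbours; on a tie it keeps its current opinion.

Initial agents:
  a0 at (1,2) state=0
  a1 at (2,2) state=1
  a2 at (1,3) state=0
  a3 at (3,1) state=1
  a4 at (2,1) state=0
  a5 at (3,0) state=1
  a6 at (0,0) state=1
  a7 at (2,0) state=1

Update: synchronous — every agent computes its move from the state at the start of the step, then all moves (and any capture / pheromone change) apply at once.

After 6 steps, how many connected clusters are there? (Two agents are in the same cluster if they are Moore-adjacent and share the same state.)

t=1: a0@(1,2):0 a1@(2,2):0 a2@(1,3):1 a3@(3,1):1 a4@(2,1):1 a5@(3,0):1 a6@(0,0):1 a7@(2,0):1
t=2: a0@(1,2):0 a1@(2,2):1 a2@(1,3):1 a3@(3,1):1 a4@(2,1):1 a5@(3,0):1 a6@(0,0):1 a7@(2,0):1
t=3: a0@(1,2):1 a1@(2,2):1 a2@(1,3):1 a3@(3,1):1 a4@(2,1):1 a5@(3,0):1 a6@(0,0):1 a7@(2,0):1
t=4: (unchanged — steady state)

1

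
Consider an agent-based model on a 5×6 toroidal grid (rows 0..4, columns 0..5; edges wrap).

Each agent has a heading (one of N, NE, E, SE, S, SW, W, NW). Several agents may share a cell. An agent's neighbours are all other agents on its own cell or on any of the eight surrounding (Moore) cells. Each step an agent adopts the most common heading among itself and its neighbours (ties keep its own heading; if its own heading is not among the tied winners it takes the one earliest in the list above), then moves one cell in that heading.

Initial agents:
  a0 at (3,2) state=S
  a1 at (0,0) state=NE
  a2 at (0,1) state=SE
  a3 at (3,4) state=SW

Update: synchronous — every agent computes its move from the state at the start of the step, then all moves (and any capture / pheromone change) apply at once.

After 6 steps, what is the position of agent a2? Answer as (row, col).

t=1: a0@(4,2):S a1@(4,1):NE a2@(1,2):SE a3@(4,3):SW
t=2: a0@(0,2):S a1@(3,2):NE a2@(2,3):SE a3@(0,2):SW
t=3: a0@(1,2):S a1@(2,3):NE a2@(3,4):SE a3@(1,1):SW
t=4: a0@(2,2):S a1@(1,4):NE a2@(4,5):SE a3@(2,0):SW
t=5: a0@(3,2):S a1@(0,5):NE a2@(0,0):SE a3@(3,5):SW
t=6: a0@(4,2):S a1@(4,0):NE a2@(1,1):SE a3@(4,4):SW

(1, 1)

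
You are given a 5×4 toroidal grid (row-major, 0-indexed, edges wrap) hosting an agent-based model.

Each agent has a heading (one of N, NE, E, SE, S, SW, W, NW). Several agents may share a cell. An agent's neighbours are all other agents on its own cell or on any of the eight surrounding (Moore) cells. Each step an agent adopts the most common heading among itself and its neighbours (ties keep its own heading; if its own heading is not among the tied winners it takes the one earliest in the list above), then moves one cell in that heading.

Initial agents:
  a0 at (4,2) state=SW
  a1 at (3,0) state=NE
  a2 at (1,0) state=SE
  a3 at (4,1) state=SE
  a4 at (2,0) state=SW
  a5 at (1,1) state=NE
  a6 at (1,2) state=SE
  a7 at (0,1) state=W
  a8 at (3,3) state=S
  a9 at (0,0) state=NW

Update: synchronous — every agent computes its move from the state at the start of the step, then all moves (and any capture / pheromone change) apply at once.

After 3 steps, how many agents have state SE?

9

t=1: a0@(0,1):SW a1@(2,1):NE a2@(2,1):SE a3@(0,2):SE a4@(1,1):NE a5@(2,2):SE a6@(2,3):SE a7@(1,2):SE a8@(4,2):SW a9@(1,1):SE
t=2: a0@(1,2):SE a1@(3,2):SE a2@(3,2):SE a3@(1,3):SE a4@(2,2):SE a5@(3,3):SE a6@(3,0):SE a7@(2,3):SE a8@(0,1):SW a9@(2,2):SE
t=3: a0@(2,3):SE a1@(4,3):SE a2@(4,3):SE a3@(2,0):SE a4@(3,3):SE a5@(4,0):SE a6@(4,1):SE a7@(3,0):SE a8@(1,0):SW a9@(3,3):SE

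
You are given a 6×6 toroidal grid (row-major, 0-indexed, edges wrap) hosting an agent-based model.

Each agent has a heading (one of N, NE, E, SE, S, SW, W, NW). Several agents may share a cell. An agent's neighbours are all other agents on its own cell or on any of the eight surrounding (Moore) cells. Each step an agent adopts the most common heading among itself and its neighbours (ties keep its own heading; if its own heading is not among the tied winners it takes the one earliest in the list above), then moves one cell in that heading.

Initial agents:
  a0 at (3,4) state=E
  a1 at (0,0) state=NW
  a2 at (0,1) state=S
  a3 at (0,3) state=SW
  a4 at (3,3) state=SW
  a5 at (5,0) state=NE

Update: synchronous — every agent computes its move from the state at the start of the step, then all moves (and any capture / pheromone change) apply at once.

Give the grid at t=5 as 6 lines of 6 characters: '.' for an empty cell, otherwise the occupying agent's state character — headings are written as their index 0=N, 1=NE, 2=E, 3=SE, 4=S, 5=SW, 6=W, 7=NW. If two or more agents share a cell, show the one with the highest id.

.....1
.7....
....5.
...2..
......
.4..5.

t=1: a0@(3,5):E a1@(5,5):NW a2@(1,1):S a3@(1,2):SW a4@(4,2):SW a5@(4,1):NE
t=2: a0@(3,0):E a1@(4,4):NW a2@(2,1):S a3@(2,1):SW a4@(5,1):SW a5@(3,2):NE
t=3: a0@(3,1):E a1@(3,3):NW a2@(3,1):S a3@(3,0):SW a4@(0,0):SW a5@(2,3):NE
t=4: a0@(3,2):E a1@(2,2):NW a2@(4,1):S a3@(4,5):SW a4@(1,5):SW a5@(1,4):NE
t=5: a0@(3,3):E a1@(1,1):NW a2@(5,1):S a3@(5,4):SW a4@(2,4):SW a5@(0,5):NE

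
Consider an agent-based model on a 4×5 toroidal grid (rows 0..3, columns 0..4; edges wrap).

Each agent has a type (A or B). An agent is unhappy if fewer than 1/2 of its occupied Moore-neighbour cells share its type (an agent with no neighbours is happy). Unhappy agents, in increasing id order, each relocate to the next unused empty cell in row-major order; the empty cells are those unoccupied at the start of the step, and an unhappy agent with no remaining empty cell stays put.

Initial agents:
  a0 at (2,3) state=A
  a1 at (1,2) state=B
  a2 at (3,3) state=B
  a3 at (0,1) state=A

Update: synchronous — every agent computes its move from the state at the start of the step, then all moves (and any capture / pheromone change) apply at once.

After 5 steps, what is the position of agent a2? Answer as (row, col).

t=1: a0@(0,0):A a1@(0,2):B a2@(0,3):B a3@(0,4):A
t=2: (unchanged — steady state)

(0, 3)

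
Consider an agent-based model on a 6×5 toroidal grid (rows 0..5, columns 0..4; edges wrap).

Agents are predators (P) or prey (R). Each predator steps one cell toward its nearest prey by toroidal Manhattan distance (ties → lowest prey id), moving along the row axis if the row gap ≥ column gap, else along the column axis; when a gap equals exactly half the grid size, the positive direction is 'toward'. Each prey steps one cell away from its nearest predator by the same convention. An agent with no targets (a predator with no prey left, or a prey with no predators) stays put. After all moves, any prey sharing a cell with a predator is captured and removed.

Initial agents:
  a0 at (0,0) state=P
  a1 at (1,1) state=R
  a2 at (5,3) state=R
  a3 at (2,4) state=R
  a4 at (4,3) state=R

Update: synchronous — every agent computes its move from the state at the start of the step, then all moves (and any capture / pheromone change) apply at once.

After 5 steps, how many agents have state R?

t=1: a0@(1,0):P a1@(2,1):R a2@(5,2):R a3@(3,4):R a4@(3,3):R
t=2: a0@(2,0):P a1@(3,1):R a2@(4,2):R a3@(4,4):R a4@(4,3):R
t=3: a0@(3,0):P a1@(4,1):R a2@(5,2):R a3@(5,4):R a4@(5,3):R
t=4: a0@(4,0):P a1@(5,1):R a2@(0,2):R a3@(0,4):R a4@(0,3):R
t=5: a0@(5,0):P a1@(0,1):R a2@(1,2):R a3@(1,4):R a4@(1,3):R

4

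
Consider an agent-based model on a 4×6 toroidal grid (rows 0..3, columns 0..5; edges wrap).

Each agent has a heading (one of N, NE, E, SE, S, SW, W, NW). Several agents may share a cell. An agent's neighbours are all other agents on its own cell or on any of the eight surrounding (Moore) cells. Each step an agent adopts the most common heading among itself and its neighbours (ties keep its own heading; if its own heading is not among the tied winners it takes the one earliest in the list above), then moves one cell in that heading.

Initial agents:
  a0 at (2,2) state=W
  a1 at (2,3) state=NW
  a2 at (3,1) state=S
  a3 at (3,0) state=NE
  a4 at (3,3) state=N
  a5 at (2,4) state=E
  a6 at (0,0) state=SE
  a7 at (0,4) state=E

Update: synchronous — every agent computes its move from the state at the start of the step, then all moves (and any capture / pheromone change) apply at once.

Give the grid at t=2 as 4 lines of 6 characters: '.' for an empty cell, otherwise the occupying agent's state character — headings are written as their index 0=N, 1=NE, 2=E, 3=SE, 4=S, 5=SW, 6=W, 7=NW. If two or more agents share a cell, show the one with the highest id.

t=1: a0@(2,1):W a1@(1,2):NW a2@(0,1):S a3@(2,1):NE a4@(3,4):E a5@(2,5):E a6@(1,1):SE a7@(0,5):E
t=2: a0@(2,0):W a1@(0,1):NW a2@(1,1):S a3@(1,2):NE a4@(3,5):E a5@(2,0):E a6@(2,2):SE a7@(0,0):E

27....
.41...
2.3...
.....2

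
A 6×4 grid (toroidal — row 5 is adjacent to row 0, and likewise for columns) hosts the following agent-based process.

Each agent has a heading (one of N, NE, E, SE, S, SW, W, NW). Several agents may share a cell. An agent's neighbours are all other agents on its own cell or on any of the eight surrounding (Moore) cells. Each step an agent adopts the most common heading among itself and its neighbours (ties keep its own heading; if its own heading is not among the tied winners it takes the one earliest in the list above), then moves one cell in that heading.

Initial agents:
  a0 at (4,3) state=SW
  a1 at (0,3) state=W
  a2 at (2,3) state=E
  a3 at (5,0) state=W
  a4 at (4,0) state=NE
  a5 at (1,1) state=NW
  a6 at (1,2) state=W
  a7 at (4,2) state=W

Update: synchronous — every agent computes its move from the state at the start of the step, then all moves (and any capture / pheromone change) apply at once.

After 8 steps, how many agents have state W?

8

t=1: a0@(4,2):W a1@(0,2):W a2@(2,0):E a3@(5,3):W a4@(3,1):NE a5@(0,0):NW a6@(1,1):W a7@(4,1):W
t=2: a0@(4,1):W a1@(0,1):W a2@(2,1):E a3@(5,2):W a4@(3,0):W a5@(0,3):W a6@(1,0):W a7@(4,0):W
t=3: a0@(4,0):W a1@(0,0):W a2@(2,0):W a3@(5,1):W a4@(3,3):W a5@(0,2):W a6@(1,3):W a7@(4,3):W
t=4: a0@(4,3):W a1@(0,3):W a2@(2,3):W a3@(5,0):W a4@(3,2):W a5@(0,1):W a6@(1,2):W a7@(4,2):W
t=5: a0@(4,2):W a1@(0,2):W a2@(2,2):W a3@(5,3):W a4@(3,1):W a5@(0,0):W a6@(1,1):W a7@(4,1):W
t=6: a0@(4,1):W a1@(0,1):W a2@(2,1):W a3@(5,2):W a4@(3,0):W a5@(0,3):W a6@(1,0):W a7@(4,0):W
t=7: a0@(4,0):W a1@(0,0):W a2@(2,0):W a3@(5,1):W a4@(3,3):W a5@(0,2):W a6@(1,3):W a7@(4,3):W
t=8: a0@(4,3):W a1@(0,3):W a2@(2,3):W a3@(5,0):W a4@(3,2):W a5@(0,1):W a6@(1,2):W a7@(4,2):W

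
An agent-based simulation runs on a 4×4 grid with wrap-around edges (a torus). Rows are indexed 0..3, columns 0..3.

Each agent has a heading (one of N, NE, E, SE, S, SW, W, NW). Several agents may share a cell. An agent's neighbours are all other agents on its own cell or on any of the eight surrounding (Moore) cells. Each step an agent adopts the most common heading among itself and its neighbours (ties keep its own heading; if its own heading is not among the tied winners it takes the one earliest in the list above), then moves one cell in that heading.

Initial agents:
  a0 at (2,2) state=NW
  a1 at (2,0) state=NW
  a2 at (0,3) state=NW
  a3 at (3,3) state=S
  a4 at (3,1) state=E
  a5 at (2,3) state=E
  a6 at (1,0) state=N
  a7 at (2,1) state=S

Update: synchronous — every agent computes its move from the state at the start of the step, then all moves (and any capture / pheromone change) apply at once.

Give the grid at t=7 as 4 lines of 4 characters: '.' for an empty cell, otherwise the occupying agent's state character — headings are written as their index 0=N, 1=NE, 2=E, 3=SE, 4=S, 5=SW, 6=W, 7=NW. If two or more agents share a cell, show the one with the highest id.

7777
7...
.7..
7.7.

t=1: a0@(2,3):E a1@(2,1):E a2@(3,2):NW a3@(2,2):NW a4@(2,0):NW a5@(1,2):NW a6@(0,3):NW a7@(1,0):NW
t=2: a0@(1,2):NW a1@(1,0):NW a2@(2,1):NW a3@(1,1):NW a4@(1,3):NW a5@(0,1):NW a6@(3,2):NW a7@(0,3):NW
t=3: a0@(0,1):NW a1@(0,3):NW a2@(1,0):NW a3@(0,0):NW a4@(0,2):NW a5@(3,0):NW a6@(2,1):NW a7@(3,2):NW
t=4: a0@(3,0):NW a1@(3,2):NW a2@(0,3):NW a3@(3,3):NW a4@(3,1):NW a5@(2,3):NW a6@(1,0):NW a7@(2,1):NW
t=5: a0@(2,3):NW a1@(2,1):NW a2@(3,2):NW a3@(2,2):NW a4@(2,0):NW a5@(1,2):NW a6@(0,3):NW a7@(1,0):NW
t=6: a0@(1,2):NW a1@(1,0):NW a2@(2,1):NW a3@(1,1):NW a4@(1,3):NW a5@(0,1):NW a6@(3,2):NW a7@(0,3):NW
t=7: a0@(0,1):NW a1@(0,3):NW a2@(1,0):NW a3@(0,0):NW a4@(0,2):NW a5@(3,0):NW a6@(2,1):NW a7@(3,2):NW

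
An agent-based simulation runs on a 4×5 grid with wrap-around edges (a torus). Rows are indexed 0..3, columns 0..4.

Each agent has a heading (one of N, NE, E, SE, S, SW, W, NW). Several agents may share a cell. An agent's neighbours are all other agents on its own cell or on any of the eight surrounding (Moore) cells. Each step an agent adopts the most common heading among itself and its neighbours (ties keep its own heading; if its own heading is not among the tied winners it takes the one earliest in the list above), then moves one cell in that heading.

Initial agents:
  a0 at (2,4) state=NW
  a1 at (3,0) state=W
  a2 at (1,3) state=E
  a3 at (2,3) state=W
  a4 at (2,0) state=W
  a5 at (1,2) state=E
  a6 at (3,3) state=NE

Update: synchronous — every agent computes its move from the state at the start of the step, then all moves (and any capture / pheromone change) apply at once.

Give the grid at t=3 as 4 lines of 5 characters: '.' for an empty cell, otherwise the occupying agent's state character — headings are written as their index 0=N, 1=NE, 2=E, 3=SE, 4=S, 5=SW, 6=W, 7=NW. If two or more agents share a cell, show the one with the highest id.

t=1: a0@(2,3):W a1@(3,4):W a2@(1,4):E a3@(2,4):E a4@(2,4):W a5@(1,3):E a6@(2,4):NE
t=2: a0@(2,2):W a1@(3,3):W a2@(1,0):E a3@(2,0):E a4@(2,3):W a5@(1,4):E a6@(2,0):E
t=3: a0@(2,1):W a1@(3,2):W a2@(1,1):E a3@(2,1):E a4@(2,2):W a5@(1,0):E a6@(2,1):E

.....
22...
.26..
..6..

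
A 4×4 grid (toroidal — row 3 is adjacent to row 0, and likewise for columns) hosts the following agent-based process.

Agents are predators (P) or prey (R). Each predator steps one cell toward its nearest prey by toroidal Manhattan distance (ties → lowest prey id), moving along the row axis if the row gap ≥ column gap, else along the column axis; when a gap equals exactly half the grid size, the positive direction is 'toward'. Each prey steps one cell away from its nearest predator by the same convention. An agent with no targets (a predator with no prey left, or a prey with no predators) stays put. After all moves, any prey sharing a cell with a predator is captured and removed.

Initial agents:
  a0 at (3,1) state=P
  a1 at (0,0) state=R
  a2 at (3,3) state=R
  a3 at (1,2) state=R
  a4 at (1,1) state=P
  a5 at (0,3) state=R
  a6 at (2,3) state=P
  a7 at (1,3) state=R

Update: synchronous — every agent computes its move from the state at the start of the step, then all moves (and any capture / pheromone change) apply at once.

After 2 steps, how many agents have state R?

t=1: a0@(0,1):P a1@(1,0):R a2@(0,3):R a3@(1,3):R a4@(1,2):P a6@(3,3):P a7@(0,3):R
t=2: a0@(1,1):P a1@(2,0):R a3@(1,0):R a4@(1,3):P a6@(0,3):P

2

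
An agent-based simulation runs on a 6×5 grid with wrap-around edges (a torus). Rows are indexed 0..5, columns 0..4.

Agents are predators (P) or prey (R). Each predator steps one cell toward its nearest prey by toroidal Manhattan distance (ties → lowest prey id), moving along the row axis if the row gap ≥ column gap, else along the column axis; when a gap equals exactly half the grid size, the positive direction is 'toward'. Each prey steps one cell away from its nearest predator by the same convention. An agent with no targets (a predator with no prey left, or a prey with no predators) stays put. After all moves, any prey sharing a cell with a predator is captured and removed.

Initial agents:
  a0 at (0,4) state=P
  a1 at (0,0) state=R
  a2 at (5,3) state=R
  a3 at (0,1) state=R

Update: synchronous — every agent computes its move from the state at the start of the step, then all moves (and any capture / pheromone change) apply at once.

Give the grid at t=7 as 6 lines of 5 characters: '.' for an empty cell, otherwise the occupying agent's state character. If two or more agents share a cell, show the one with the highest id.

t=1: a0@(0,0):P a1@(0,1):R a2@(4,3):R a3@(0,2):R
t=2: a0@(0,1):P a1@(0,2):R a2@(3,3):R a3@(0,3):R
t=3: a0@(0,2):P a1@(0,3):R a2@(2,3):R a3@(0,4):R
t=4: a0@(0,3):P a1@(0,4):R a2@(3,3):R a3@(0,0):R
t=5: a0@(0,4):P a1@(0,0):R a2@(2,3):R a3@(0,1):R
t=6: a0@(0,0):P a1@(0,1):R a2@(3,3):R a3@(0,2):R
t=7: a0@(0,1):P a1@(0,2):R a2@(2,3):R a3@(0,3):R

.PRR.
.....
...R.
.....
.....
.....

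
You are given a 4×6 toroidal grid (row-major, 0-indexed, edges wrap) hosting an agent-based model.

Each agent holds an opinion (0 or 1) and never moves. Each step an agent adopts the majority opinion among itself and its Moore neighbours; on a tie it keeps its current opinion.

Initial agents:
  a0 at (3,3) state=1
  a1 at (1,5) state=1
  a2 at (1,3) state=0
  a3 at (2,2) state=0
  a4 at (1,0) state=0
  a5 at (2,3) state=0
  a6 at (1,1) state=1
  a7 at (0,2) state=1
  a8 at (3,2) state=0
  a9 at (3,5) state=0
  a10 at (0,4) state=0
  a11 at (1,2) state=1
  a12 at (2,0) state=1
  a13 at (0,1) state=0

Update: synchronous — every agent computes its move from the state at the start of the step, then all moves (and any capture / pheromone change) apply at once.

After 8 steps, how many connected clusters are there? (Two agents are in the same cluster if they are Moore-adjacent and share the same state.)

t=1: a0@(3,3):0 a1@(1,5):1 a2@(1,3):0 a3@(2,2):0 a4@(1,0):1 a5@(2,3):0 a6@(1,1):1 a7@(0,2):1 a8@(3,2):0 a9@(3,5):0 a10@(0,4):0 a11@(1,2):0 a12@(2,0):1 a13@(0,1):0
t=2: a0@(3,3):0 a1@(1,5):1 a2@(1,3):0 a3@(2,2):0 a4@(1,0):1 a5@(2,3):0 a6@(1,1):1 a7@(0,2):0 a8@(3,2):0 a9@(3,5):0 a10@(0,4):0 a11@(1,2):0 a12@(2,0):1 a13@(0,1):0
t=3: a0@(3,3):0 a1@(1,5):1 a2@(1,3):0 a3@(2,2):0 a4@(1,0):1 a5@(2,3):0 a6@(1,1):0 a7@(0,2):0 a8@(3,2):0 a9@(3,5):0 a10@(0,4):0 a11@(1,2):0 a12@(2,0):1 a13@(0,1):0
t=4: (unchanged — steady state)

2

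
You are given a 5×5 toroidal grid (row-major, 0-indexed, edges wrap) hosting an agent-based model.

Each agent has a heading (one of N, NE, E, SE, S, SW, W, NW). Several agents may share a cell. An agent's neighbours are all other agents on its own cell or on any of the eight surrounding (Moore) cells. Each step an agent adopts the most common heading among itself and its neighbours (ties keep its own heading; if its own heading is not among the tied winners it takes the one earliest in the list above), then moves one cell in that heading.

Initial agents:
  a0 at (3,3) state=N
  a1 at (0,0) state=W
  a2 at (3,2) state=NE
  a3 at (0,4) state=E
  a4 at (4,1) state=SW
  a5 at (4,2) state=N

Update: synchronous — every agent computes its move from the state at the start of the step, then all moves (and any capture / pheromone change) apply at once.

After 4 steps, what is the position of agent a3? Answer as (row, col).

t=1: a0@(2,3):N a1@(0,4):W a2@(2,2):N a3@(0,0):E a4@(0,0):SW a5@(3,2):N
t=2: a0@(1,3):N a1@(0,3):W a2@(1,2):N a3@(0,1):E a4@(1,4):SW a5@(2,2):N
t=3: a0@(0,3):N a1@(4,3):N a2@(0,2):N a3@(0,2):E a4@(2,3):SW a5@(1,2):N
t=4: a0@(4,3):N a1@(3,3):N a2@(4,2):N a3@(4,2):N a4@(3,2):SW a5@(0,2):N

(4, 2)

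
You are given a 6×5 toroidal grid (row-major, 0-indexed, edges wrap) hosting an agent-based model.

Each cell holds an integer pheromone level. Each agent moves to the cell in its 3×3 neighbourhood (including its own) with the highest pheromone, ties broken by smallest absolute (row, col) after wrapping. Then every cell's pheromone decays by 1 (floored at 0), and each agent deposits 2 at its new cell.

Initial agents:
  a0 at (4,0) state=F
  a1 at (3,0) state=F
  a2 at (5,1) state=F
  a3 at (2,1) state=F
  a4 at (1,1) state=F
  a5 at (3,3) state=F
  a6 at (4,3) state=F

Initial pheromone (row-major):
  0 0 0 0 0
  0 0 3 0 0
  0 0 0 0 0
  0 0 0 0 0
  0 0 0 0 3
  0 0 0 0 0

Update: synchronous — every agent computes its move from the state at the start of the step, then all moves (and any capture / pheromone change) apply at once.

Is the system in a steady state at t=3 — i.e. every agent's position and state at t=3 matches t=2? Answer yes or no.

t=1: a0@(4,4) a1@(4,4) a2@(0,0) a3@(1,2) a4@(1,2) a5@(4,4) a6@(4,4) | pheromone: 2 0 0 0 0 / 0 0 6 0 0 / 0 0 0 0 0 / 0 0 0 0 0 / 0 0 0 0 10 / 0 0 0 0 0
t=2: a0@(4,4) a1@(4,4) a2@(0,0) a3@(1,2) a4@(1,2) a5@(4,4) a6@(4,4) | pheromone: 3 0 0 0 0 / 0 0 9 0 0 / 0 0 0 0 0 / 0 0 0 0 0 / 0 0 0 0 17 / 0 0 0 0 0
t=3: a0@(4,4) a1@(4,4) a2@(0,0) a3@(1,2) a4@(1,2) a5@(4,4) a6@(4,4) | pheromone: 4 0 0 0 0 / 0 0 12 0 0 / 0 0 0 0 0 / 0 0 0 0 0 / 0 0 0 0 24 / 0 0 0 0 0

yes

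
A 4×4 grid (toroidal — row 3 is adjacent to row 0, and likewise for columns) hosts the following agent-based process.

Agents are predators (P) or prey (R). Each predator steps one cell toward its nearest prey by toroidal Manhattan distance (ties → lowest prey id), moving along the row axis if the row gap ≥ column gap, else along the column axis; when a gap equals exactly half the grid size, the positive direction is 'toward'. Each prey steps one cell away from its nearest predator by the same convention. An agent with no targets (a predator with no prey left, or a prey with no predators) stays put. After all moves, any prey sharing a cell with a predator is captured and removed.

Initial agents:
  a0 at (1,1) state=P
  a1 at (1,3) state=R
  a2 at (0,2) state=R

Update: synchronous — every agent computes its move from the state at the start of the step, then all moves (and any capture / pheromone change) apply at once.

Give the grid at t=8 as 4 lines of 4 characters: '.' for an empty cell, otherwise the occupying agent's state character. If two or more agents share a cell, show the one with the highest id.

t=1: a0@(1,2):P a2@(3,2):R
t=2: a0@(2,2):P
t=3: (unchanged — steady state)

....
....
..P.
....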